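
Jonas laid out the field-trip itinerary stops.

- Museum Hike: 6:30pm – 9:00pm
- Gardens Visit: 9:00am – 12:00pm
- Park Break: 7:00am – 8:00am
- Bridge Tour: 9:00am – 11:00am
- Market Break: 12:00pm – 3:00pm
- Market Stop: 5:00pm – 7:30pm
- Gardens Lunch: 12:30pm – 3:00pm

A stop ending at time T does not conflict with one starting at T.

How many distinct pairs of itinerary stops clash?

Sorted by start: Park Break, Gardens Visit, Bridge Tour, Market Break, Gardens Lunch, Market Stop, Museum Hike.
Gardens Visit starts after Park Break ends, so Park Break has no further overlaps.
Bridge Tour starts before Gardens Visit ends → Gardens Visit and Bridge Tour overlap.
Market Break starts exactly when Gardens Visit ends (back-to-back, no overlap), so Gardens Visit has no further overlaps.
Market Break starts after Bridge Tour ends, so Bridge Tour has no further overlaps.
Gardens Lunch starts before Market Break ends → Market Break and Gardens Lunch overlap.
Market Stop starts after Market Break ends, so Market Break has no further overlaps.
Market Stop starts after Gardens Lunch ends, so Gardens Lunch has no further overlaps.
Museum Hike starts before Market Stop ends → Market Stop and Museum Hike overlap.
Overlapping pairs: Bridge Tour & Gardens Visit, Gardens Lunch & Market Break, Market Stop & Museum Hike — 3 in total.

3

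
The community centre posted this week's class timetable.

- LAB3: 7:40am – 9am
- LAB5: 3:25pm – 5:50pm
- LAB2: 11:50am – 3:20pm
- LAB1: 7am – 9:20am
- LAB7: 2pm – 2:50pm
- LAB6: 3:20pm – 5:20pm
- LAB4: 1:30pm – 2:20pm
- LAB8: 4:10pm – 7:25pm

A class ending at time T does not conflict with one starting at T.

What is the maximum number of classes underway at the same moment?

Walk through starts and ends in time order (an end at T is processed before a start at T):
7am start LAB1 → 1
7:40am start LAB3 → 2
9am end LAB3 → 1
9:20am end LAB1 → 0
11:50am start LAB2 → 1
1:30pm start LAB4 → 2
2pm start LAB7 → 3
2:20pm end LAB4 → 2
2:50pm end LAB7 → 1
3:20pm end LAB2 → 0
3:20pm start LAB6 → 1
3:25pm start LAB5 → 2
4:10pm start LAB8 → 3
5:20pm end LAB6 → 2
5:50pm end LAB5 → 1
7:25pm end LAB8 → 0
Peak is 3, at 2pm (LAB2, LAB4, LAB7).

3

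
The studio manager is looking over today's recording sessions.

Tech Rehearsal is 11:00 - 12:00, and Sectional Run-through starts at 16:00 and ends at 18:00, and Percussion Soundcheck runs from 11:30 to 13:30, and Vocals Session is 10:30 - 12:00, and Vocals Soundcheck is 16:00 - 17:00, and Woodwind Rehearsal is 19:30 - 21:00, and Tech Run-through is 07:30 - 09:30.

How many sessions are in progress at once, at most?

Walk through starts and ends in time order (an end at T is processed before a start at T):
07:30 start Tech Run-through → 1
09:30 end Tech Run-through → 0
10:30 start Vocals Session → 1
11:00 start Tech Rehearsal → 2
11:30 start Percussion Soundcheck → 3
12:00 end Tech Rehearsal → 2
12:00 end Vocals Session → 1
13:30 end Percussion Soundcheck → 0
16:00 start Sectional Run-through → 1
16:00 start Vocals Soundcheck → 2
17:00 end Vocals Soundcheck → 1
18:00 end Sectional Run-through → 0
19:30 start Woodwind Rehearsal → 1
21:00 end Woodwind Rehearsal → 0
Peak is 3, at 11:30 (Percussion Soundcheck, Tech Rehearsal, Vocals Session).

3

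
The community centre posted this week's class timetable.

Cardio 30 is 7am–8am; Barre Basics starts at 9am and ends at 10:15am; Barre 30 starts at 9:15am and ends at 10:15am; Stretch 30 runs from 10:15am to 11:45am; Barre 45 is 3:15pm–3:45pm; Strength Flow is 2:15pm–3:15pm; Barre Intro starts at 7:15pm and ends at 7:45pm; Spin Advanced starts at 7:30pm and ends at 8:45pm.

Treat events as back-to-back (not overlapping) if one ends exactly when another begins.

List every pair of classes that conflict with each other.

Check each pair: they overlap iff neither finishes before the other starts.
Sorted by start: Cardio 30, Barre Basics, Barre 30, Stretch 30, Strength Flow, Barre 45, Barre Intro, Spin Advanced.
Barre Basics starts after Cardio 30 ends, so Cardio 30 has no further overlaps.
Barre 30 starts before Barre Basics ends → Barre Basics and Barre 30 overlap.
Stretch 30 starts exactly when Barre Basics ends (back-to-back, no overlap), so Barre Basics has no further overlaps.
Stretch 30 starts exactly when Barre 30 ends (back-to-back, no overlap), so Barre 30 has no further overlaps.
Strength Flow starts after Stretch 30 ends, so Stretch 30 has no further overlaps.
Barre 45 starts exactly when Strength Flow ends (back-to-back, no overlap), so Strength Flow has no further overlaps.
Barre Intro starts after Barre 45 ends, so Barre 45 has no further overlaps.
Spin Advanced starts before Barre Intro ends → Barre Intro and Spin Advanced overlap.

Barre 30 & Barre Basics, Barre Intro & Spin Advanced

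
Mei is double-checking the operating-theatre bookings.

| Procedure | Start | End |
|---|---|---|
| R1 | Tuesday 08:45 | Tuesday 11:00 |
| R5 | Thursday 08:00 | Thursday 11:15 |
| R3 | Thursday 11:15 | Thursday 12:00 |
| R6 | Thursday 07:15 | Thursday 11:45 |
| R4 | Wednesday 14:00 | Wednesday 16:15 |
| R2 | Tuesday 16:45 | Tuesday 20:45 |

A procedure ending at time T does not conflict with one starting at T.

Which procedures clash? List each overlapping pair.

R3 & R6, R5 & R6

Check each pair: they overlap iff neither finishes before the other starts.
Sorted by start: R1, R2, R4, R6, R5, R3.
R2 starts after R1 ends — done with R1.
R4 starts after R2 ends — done with R2.
R6 starts after R4 ends — done with R4.
R5 starts before R6 ends → R6 and R5 overlap.
R3 starts before R6 ends → R6 and R3 overlap.
R3 starts exactly when R5 ends (back-to-back, no overlap).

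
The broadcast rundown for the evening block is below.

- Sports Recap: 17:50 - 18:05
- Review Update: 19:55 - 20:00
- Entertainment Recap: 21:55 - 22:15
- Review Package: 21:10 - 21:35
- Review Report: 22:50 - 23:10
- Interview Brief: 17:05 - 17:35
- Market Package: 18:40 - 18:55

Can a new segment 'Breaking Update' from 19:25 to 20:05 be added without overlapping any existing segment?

Interview Brief: ends 17:35 at or before Breaking Update starts 19:25 → clear.
Sports Recap: ends 18:05 at or before Breaking Update starts 19:25 → clear.
Market Package: ends 18:55 at or before Breaking Update starts 19:25 → clear.
Review Update: starts 19:55 before Breaking Update ends 20:05, and ends 20:00 after Breaking Update starts 19:25 → overlap.
Review Package: starts 21:10 at or after Breaking Update ends 20:05 → clear.
Entertainment Recap: starts 21:55 at or after Breaking Update ends 20:05 → clear.
Review Report: starts 22:50 at or after Breaking Update ends 20:05 → clear.
Breaking Update overlaps Review Update.

No — it overlaps Review Update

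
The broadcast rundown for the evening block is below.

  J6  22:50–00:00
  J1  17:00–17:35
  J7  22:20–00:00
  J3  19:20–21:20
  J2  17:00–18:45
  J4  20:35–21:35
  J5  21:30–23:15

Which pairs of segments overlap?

J1 & J2, J3 & J4, J4 & J5, J5 & J6, J5 & J7, J6 & J7

Sorted by start: J1, J2, J3, J4, J5, J7, J6.
J2 starts before J1 ends → J1 and J2 overlap.
J3 starts after J1 ends — done with J1.
J3 starts after J2 ends — done with J2.
J4 starts before J3 ends → J3 and J4 overlap.
J5 starts after J3 ends — done with J3.
J5 starts before J4 ends → J4 and J5 overlap.
J7 starts after J4 ends — done with J4.
J7 starts before J5 ends → J5 and J7 overlap.
J6 starts before J5 ends → J5 and J6 overlap.
J6 starts before J7 ends → J7 and J6 overlap.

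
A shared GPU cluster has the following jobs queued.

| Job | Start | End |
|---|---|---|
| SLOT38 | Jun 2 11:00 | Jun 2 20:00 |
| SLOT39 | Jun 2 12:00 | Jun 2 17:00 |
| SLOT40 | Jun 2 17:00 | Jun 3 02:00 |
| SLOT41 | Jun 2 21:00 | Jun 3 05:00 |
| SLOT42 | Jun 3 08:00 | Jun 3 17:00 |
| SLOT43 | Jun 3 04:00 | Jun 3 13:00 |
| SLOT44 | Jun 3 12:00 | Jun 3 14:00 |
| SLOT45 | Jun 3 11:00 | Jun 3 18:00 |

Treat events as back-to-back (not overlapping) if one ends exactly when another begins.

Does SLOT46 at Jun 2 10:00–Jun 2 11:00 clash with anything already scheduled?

SLOT38: starts Jun 2 11:00 at or after SLOT46 ends Jun 2 11:00 → clear.
SLOT39: starts Jun 2 12:00 at or after SLOT46 ends Jun 2 11:00 → clear.
SLOT40: starts Jun 2 17:00 at or after SLOT46 ends Jun 2 11:00 → clear.
SLOT41: starts Jun 2 21:00 at or after SLOT46 ends Jun 2 11:00 → clear.
SLOT43: starts Jun 3 04:00 at or after SLOT46 ends Jun 2 11:00 → clear.
SLOT42: starts Jun 3 08:00 at or after SLOT46 ends Jun 2 11:00 → clear.
SLOT45: starts Jun 3 11:00 at or after SLOT46 ends Jun 2 11:00 → clear.
SLOT44: starts Jun 3 12:00 at or after SLOT46 ends Jun 2 11:00 → clear.

No — it doesn't clash with anything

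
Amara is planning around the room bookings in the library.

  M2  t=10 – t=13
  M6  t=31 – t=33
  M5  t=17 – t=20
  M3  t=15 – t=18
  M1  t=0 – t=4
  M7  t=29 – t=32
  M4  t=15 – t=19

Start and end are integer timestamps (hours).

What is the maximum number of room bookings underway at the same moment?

3

Walk through starts and ends in time order (an end at T is processed before a start at T):
t=0 start M1 → 1
t=4 end M1 → 0
t=10 start M2 → 1
t=13 end M2 → 0
t=15 start M3 → 1
t=15 start M4 → 2
t=17 start M5 → 3
t=18 end M3 → 2
t=19 end M4 → 1
t=20 end M5 → 0
t=29 start M7 → 1
t=31 start M6 → 2
t=32 end M7 → 1
t=33 end M6 → 0
Peak is 3, at t=17 (M3, M4, M5).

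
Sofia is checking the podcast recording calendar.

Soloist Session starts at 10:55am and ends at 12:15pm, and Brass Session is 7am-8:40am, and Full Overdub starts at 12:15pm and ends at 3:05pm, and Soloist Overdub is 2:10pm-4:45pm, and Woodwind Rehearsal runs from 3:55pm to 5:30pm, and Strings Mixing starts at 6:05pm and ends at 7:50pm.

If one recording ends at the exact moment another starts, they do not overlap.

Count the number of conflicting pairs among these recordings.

2

Check each pair: they overlap iff neither finishes before the other starts.
Sorted by start: Brass Session, Soloist Session, Full Overdub, Soloist Overdub, Woodwind Rehearsal, Strings Mixing.
Soloist Session starts after Brass Session ends, so nothing later overlaps Brass Session either.
Full Overdub starts exactly when Soloist Session ends (back-to-back, no overlap), so nothing later overlaps Soloist Session either.
Soloist Overdub starts before Full Overdub ends → Full Overdub and Soloist Overdub overlap.
Woodwind Rehearsal starts after Full Overdub ends, so nothing later overlaps Full Overdub either.
Woodwind Rehearsal starts before Soloist Overdub ends → Soloist Overdub and Woodwind Rehearsal overlap.
Strings Mixing starts after Soloist Overdub ends.
Strings Mixing starts after Woodwind Rehearsal ends.
Overlapping pairs: Full Overdub & Soloist Overdub, Soloist Overdub & Woodwind Rehearsal — 2 in total.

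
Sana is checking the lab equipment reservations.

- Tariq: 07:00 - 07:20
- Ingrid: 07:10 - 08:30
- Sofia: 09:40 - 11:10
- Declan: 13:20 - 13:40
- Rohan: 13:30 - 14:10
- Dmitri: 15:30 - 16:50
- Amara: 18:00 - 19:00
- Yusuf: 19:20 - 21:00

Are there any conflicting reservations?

Sorted by start: Tariq, Ingrid, Sofia, Declan, Rohan, Dmitri, Amara, Yusuf.
Ingrid starts before Tariq ends → Tariq and Ingrid overlap.
That's a conflict, so the schedule is not conflict-free.

Yes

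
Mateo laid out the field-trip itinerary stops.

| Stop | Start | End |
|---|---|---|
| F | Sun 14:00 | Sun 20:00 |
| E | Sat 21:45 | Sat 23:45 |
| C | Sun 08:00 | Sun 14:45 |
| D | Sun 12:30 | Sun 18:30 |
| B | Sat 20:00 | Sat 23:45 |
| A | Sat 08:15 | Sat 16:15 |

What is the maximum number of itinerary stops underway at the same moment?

Sort all start/end points and keep a running count:
Sat 08:15 start A → 1
Sat 16:15 end A → 0
Sat 20:00 start B → 1
Sat 21:45 start E → 2
Sat 23:45 end B → 1
Sat 23:45 end E → 0
Sun 08:00 start C → 1
Sun 12:30 start D → 2
Sun 14:00 start F → 3
Sun 14:45 end C → 2
Sun 18:30 end D → 1
Sun 20:00 end F → 0
Peak is 3, at Sun 14:00 (C, D, F).

3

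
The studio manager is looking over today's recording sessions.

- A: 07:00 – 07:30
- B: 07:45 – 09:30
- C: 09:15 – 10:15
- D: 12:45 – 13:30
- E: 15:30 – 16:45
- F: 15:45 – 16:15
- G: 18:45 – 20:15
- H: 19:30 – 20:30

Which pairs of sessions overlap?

Two intervals overlap when each starts before the other ends.
Sorted by start: A, B, C, D, E, F, G, H.
B starts after A ends, so nothing later overlaps A either.
C starts before B ends → B and C overlap.
D starts after B ends, so nothing later overlaps B either.
D starts after C ends, so nothing later overlaps C either.
E starts after D ends, so nothing later overlaps D either.
F starts before E ends → E and F overlap.
G starts after E ends, so nothing later overlaps E either.
G starts after F ends, so nothing later overlaps F either.
H starts before G ends → G and H overlap.

B & C, E & F, G & H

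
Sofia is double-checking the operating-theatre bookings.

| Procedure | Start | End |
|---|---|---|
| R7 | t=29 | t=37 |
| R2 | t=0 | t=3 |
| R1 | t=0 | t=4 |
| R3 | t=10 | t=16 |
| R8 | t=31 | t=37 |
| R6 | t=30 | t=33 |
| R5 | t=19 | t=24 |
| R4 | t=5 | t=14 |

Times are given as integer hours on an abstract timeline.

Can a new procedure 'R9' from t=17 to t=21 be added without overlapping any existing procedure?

R1: ends t=4 at or before R9 starts t=17 → clear.
R2: ends t=3 at or before R9 starts t=17 → clear.
R4: ends t=14 at or before R9 starts t=17 → clear.
R3: ends t=16 at or before R9 starts t=17 → clear.
R5: starts t=19 before R9 ends t=21, and ends t=24 after R9 starts t=17 → overlap.
R7: starts t=29 at or after R9 ends t=21 → clear.
R6: starts t=30 at or after R9 ends t=21 → clear.
R8: starts t=31 at or after R9 ends t=21 → clear.
R9 overlaps R5.

No — it overlaps R5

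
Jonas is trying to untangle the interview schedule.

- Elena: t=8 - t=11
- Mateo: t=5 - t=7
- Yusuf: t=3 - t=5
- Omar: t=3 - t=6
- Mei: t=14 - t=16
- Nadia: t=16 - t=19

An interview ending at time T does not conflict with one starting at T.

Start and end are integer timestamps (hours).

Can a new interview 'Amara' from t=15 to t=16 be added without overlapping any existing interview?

No — it overlaps Mei

Omar: ends t=6 at or before Amara starts t=15 → clear.
Yusuf: ends t=5 at or before Amara starts t=15 → clear.
Mateo: ends t=7 at or before Amara starts t=15 → clear.
Elena: ends t=11 at or before Amara starts t=15 → clear.
Mei: starts t=14 before Amara ends t=16, and ends t=16 after Amara starts t=15 → overlap.
Nadia: starts t=16 at or after Amara ends t=16 → clear.
Amara overlaps Mei.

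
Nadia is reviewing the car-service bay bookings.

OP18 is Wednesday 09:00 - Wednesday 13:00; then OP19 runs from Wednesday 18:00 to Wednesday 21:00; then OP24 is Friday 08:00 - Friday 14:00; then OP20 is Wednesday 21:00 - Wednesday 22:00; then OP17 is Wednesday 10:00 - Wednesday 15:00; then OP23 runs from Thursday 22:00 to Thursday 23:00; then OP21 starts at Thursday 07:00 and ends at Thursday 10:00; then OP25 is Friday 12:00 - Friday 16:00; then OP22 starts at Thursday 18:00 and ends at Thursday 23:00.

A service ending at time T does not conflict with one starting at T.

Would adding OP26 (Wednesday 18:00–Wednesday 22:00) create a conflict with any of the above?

OP18: ends Wednesday 13:00 at or before OP26 starts Wednesday 18:00 → clear.
OP17: ends Wednesday 15:00 at or before OP26 starts Wednesday 18:00 → clear.
OP19: starts Wednesday 18:00 before OP26 ends Wednesday 22:00, and ends Wednesday 21:00 after OP26 starts Wednesday 18:00 → overlap.
OP20: starts Wednesday 21:00 before OP26 ends Wednesday 22:00, and ends Wednesday 22:00 after OP26 starts Wednesday 18:00 → overlap.
OP21: starts Thursday 07:00 at or after OP26 ends Wednesday 22:00 → clear.
OP22: starts Thursday 18:00 at or after OP26 ends Wednesday 22:00 → clear.
OP23: starts Thursday 22:00 at or after OP26 ends Wednesday 22:00 → clear.
OP24: starts Friday 08:00 at or after OP26 ends Wednesday 22:00 → clear.
OP25: starts Friday 12:00 at or after OP26 ends Wednesday 22:00 → clear.
OP26 overlaps OP19, OP20.

Yes — it overlaps OP19, OP20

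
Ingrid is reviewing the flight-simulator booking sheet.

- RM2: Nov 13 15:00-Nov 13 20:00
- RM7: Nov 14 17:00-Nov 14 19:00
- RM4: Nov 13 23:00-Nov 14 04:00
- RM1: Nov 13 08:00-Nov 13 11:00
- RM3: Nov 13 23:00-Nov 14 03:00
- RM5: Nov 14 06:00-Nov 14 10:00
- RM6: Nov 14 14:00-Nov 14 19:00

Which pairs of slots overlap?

RM3 & RM4, RM6 & RM7

Sorted by start: RM1, RM2, RM3, RM4, RM5, RM6, RM7.
RM2 starts after RM1 ends, so nothing later overlaps RM1 either.
RM3 starts after RM2 ends, so nothing later overlaps RM2 either.
RM4 starts before RM3 ends → RM3 and RM4 overlap.
RM5 starts after RM3 ends, so nothing later overlaps RM3 either.
RM5 starts after RM4 ends, so nothing later overlaps RM4 either.
RM6 starts after RM5 ends, so nothing later overlaps RM5 either.
RM7 starts before RM6 ends → RM6 and RM7 overlap.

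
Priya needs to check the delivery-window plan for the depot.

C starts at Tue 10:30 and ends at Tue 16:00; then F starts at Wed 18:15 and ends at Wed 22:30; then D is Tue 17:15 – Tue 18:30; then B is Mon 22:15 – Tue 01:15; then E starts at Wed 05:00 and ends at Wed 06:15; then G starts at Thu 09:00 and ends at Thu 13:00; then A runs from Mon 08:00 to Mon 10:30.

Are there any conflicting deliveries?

No

Check each pair: they overlap iff neither finishes before the other starts.
Sorted by start: A, B, C, D, E, F, G.
B starts after A ends — done with A.
C starts after B ends — done with B.
D starts after C ends — done with C.
E starts after D ends — done with D.
F starts after E ends — done with E.
G starts after F ends.
Every pair is clear; the schedule has no overlaps.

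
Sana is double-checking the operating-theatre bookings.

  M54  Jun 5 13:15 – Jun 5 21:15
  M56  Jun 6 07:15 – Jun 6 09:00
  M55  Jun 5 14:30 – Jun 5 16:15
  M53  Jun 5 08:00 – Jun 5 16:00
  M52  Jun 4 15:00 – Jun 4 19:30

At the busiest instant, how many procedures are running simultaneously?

Walk through starts and ends in time order (an end at T is processed before a start at T):
Jun 4 15:00 start M52 → 1
Jun 4 19:30 end M52 → 0
Jun 5 08:00 start M53 → 1
Jun 5 13:15 start M54 → 2
Jun 5 14:30 start M55 → 3
Jun 5 16:00 end M53 → 2
Jun 5 16:15 end M55 → 1
Jun 5 21:15 end M54 → 0
Jun 6 07:15 start M56 → 1
Jun 6 09:00 end M56 → 0
Peak is 3, at Jun 5 14:30 (M53, M54, M55).

3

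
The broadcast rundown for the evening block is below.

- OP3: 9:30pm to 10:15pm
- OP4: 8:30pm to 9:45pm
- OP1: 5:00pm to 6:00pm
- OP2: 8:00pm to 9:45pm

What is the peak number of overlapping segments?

Sort all start/end points and keep a running count:
5:00pm start OP1 → 1
6:00pm end OP1 → 0
8:00pm start OP2 → 1
8:30pm start OP4 → 2
9:30pm start OP3 → 3
9:45pm end OP2 → 2
9:45pm end OP4 → 1
10:15pm end OP3 → 0
Peak is 3, at 9:30pm (OP2, OP3, OP4).

3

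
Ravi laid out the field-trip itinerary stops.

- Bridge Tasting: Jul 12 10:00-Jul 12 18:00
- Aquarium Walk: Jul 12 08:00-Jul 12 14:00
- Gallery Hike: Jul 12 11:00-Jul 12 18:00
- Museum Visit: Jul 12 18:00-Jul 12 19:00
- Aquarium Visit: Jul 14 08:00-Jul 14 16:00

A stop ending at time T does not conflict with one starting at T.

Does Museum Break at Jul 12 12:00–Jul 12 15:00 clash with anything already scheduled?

Aquarium Walk: starts Jul 12 08:00 before Museum Break ends Jul 12 15:00, and ends Jul 12 14:00 after Museum Break starts Jul 12 12:00 → overlap.
Bridge Tasting: starts Jul 12 10:00 before Museum Break ends Jul 12 15:00, and ends Jul 12 18:00 after Museum Break starts Jul 12 12:00 → overlap.
Gallery Hike: starts Jul 12 11:00 before Museum Break ends Jul 12 15:00, and ends Jul 12 18:00 after Museum Break starts Jul 12 12:00 → overlap.
Museum Visit: starts Jul 12 18:00 at or after Museum Break ends Jul 12 15:00 → clear.
Aquarium Visit: starts Jul 14 08:00 at or after Museum Break ends Jul 12 15:00 → clear.
Museum Break overlaps Bridge Tasting, Aquarium Walk, Gallery Hike.

Yes — it overlaps Aquarium Walk, Bridge Tasting, Gallery Hike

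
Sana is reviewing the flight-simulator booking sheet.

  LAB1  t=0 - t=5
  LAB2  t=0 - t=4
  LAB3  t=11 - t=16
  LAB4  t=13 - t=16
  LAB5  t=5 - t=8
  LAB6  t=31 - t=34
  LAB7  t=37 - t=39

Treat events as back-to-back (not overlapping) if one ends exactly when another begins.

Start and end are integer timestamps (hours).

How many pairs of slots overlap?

2

Sorted by start: LAB1, LAB2, LAB5, LAB3, LAB4, LAB6, LAB7.
LAB2 starts before LAB1 ends → LAB1 and LAB2 overlap.
LAB5 starts exactly when LAB1 ends (back-to-back, no overlap) — done with LAB1.
LAB5 starts after LAB2 ends — done with LAB2.
LAB3 starts after LAB5 ends — done with LAB5.
LAB4 starts before LAB3 ends → LAB3 and LAB4 overlap.
LAB6 starts after LAB3 ends — done with LAB3.
LAB6 starts after LAB4 ends — done with LAB4.
LAB7 starts after LAB6 ends.
Overlapping pairs: LAB1 & LAB2, LAB3 & LAB4 — 2 in total.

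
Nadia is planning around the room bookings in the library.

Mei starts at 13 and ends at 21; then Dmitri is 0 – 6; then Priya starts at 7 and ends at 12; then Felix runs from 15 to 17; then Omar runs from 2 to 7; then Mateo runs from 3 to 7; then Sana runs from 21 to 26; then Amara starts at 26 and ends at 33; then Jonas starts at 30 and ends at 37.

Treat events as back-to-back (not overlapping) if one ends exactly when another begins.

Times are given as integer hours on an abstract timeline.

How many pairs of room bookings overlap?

5

Two intervals overlap when each starts before the other ends.
Sorted by start: Dmitri, Omar, Mateo, Priya, Mei, Felix, Sana, Amara, Jonas.
Omar starts before Dmitri ends → Dmitri and Omar overlap.
Mateo starts before Dmitri ends → Dmitri and Mateo overlap.
Priya starts after Dmitri ends — done with Dmitri.
Mateo starts before Omar ends → Omar and Mateo overlap.
Priya starts exactly when Omar ends (back-to-back, no overlap) — done with Omar.
Priya starts exactly when Mateo ends (back-to-back, no overlap) — done with Mateo.
Mei starts after Priya ends — done with Priya.
Felix starts before Mei ends → Mei and Felix overlap.
Sana starts exactly when Mei ends (back-to-back, no overlap) — done with Mei.
Sana starts after Felix ends — done with Felix.
Amara starts exactly when Sana ends (back-to-back, no overlap) — done with Sana.
Jonas starts before Amara ends → Amara and Jonas overlap.
Overlapping pairs: Amara & Jonas, Dmitri & Mateo, Dmitri & Omar, Felix & Mei, Mateo & Omar — 5 in total.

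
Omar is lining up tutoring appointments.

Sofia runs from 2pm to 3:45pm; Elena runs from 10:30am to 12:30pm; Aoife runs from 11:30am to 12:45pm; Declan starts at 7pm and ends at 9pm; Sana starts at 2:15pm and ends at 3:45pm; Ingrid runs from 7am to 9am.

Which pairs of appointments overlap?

Sorted by start: Ingrid, Elena, Aoife, Sofia, Sana, Declan.
Elena starts after Ingrid ends, so nothing later overlaps Ingrid either.
Aoife starts before Elena ends → Elena and Aoife overlap.
Sofia starts after Elena ends, so nothing later overlaps Elena either.
Sofia starts after Aoife ends, so nothing later overlaps Aoife either.
Sana starts before Sofia ends → Sofia and Sana overlap.
Declan starts after Sofia ends.
Declan starts after Sana ends.

Aoife & Elena, Sana & Sofia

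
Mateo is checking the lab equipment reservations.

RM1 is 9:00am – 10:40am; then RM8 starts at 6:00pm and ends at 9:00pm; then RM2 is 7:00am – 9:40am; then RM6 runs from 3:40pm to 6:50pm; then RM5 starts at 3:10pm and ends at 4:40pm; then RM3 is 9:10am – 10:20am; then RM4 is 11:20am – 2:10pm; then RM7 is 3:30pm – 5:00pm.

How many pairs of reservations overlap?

7

Sorted by start: RM2, RM1, RM3, RM4, RM5, RM7, RM6, RM8.
RM1 starts before RM2 ends → RM2 and RM1 overlap.
RM3 starts before RM2 ends → RM2 and RM3 overlap.
RM4 starts after RM2 ends; RM2 is clear from here.
RM3 starts before RM1 ends → RM1 and RM3 overlap.
RM4 starts after RM1 ends; RM1 is clear from here.
RM4 starts after RM3 ends; RM3 is clear from here.
RM5 starts after RM4 ends; RM4 is clear from here.
RM7 starts before RM5 ends → RM5 and RM7 overlap.
RM6 starts before RM5 ends → RM5 and RM6 overlap.
RM8 starts after RM5 ends.
RM6 starts before RM7 ends → RM7 and RM6 overlap.
RM8 starts after RM7 ends.
RM8 starts before RM6 ends → RM6 and RM8 overlap.
Overlapping pairs: RM1 & RM2, RM1 & RM3, RM2 & RM3, RM5 & RM6, RM5 & RM7, RM6 & RM7, RM6 & RM8 — 7 in total.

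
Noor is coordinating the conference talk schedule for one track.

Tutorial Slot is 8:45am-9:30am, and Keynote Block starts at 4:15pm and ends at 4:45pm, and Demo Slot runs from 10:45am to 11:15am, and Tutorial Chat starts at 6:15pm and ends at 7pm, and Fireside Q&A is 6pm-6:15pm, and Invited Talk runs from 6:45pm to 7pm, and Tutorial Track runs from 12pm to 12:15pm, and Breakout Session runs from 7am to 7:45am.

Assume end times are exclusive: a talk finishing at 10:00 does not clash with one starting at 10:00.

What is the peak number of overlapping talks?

2

Sort all start/end points and keep a running count:
7am start Breakout Session → 1
7:45am end Breakout Session → 0
8:45am start Tutorial Slot → 1
9:30am end Tutorial Slot → 0
10:45am start Demo Slot → 1
11:15am end Demo Slot → 0
12pm start Tutorial Track → 1
12:15pm end Tutorial Track → 0
4:15pm start Keynote Block → 1
4:45pm end Keynote Block → 0
6pm start Fireside Q&A → 1
6:15pm end Fireside Q&A → 0
6:15pm start Tutorial Chat → 1
6:45pm start Invited Talk → 2
7pm end Invited Talk → 1
7pm end Tutorial Chat → 0
Peak is 2, at 6:45pm (Invited Talk, Tutorial Chat).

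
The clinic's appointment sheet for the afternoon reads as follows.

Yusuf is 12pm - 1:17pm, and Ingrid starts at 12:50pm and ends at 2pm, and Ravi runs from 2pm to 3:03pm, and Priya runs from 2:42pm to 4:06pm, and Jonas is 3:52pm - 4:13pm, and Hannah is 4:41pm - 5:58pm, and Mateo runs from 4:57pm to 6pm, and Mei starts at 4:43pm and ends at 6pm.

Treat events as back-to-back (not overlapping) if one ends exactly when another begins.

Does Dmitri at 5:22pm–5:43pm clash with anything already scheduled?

Yusuf: ends 1:17pm at or before Dmitri starts 5:22pm → clear.
Ingrid: ends 2pm at or before Dmitri starts 5:22pm → clear.
Ravi: ends 3:03pm at or before Dmitri starts 5:22pm → clear.
Priya: ends 4:06pm at or before Dmitri starts 5:22pm → clear.
Jonas: ends 4:13pm at or before Dmitri starts 5:22pm → clear.
Hannah: starts 4:41pm before Dmitri ends 5:43pm, and ends 5:58pm after Dmitri starts 5:22pm → overlap.
Mei: starts 4:43pm before Dmitri ends 5:43pm, and ends 6pm after Dmitri starts 5:22pm → overlap.
Mateo: starts 4:57pm before Dmitri ends 5:43pm, and ends 6pm after Dmitri starts 5:22pm → overlap.
Dmitri overlaps Hannah, Mateo, Mei.

Yes — it overlaps Hannah, Mateo, Mei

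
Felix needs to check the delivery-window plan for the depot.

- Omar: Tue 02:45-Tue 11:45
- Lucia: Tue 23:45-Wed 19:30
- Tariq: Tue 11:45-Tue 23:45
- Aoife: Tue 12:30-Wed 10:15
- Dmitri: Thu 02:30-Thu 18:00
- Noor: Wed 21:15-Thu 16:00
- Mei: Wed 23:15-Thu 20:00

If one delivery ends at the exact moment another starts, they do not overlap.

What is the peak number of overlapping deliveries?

Sort all start/end points and keep a running count:
Tue 02:45 start Omar → 1
Tue 11:45 end Omar → 0
Tue 11:45 start Tariq → 1
Tue 12:30 start Aoife → 2
Tue 23:45 end Tariq → 1
Tue 23:45 start Lucia → 2
Wed 10:15 end Aoife → 1
Wed 19:30 end Lucia → 0
Wed 21:15 start Noor → 1
Wed 23:15 start Mei → 2
Thu 02:30 start Dmitri → 3
Thu 16:00 end Noor → 2
Thu 18:00 end Dmitri → 1
Thu 20:00 end Mei → 0
Peak is 3, at Thu 02:30 (Dmitri, Mei, Noor).

3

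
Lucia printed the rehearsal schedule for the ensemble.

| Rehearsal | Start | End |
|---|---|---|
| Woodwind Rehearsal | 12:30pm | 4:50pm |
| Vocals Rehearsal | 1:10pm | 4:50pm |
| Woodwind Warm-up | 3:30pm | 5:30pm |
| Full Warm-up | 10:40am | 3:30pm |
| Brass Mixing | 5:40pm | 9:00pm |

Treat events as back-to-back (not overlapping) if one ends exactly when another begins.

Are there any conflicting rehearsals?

Yes

Sorted by start: Full Warm-up, Woodwind Rehearsal, Vocals Rehearsal, Woodwind Warm-up, Brass Mixing.
Woodwind Rehearsal starts before Full Warm-up ends → Full Warm-up and Woodwind Rehearsal overlap.
That's a conflict, so the schedule is not conflict-free.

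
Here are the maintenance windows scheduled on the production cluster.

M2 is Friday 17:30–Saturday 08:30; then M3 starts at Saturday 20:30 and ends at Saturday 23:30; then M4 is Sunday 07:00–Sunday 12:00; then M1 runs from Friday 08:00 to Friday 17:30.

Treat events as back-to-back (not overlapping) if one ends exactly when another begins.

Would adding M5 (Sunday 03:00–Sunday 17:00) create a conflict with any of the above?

Yes — it overlaps M4

M1: ends Friday 17:30 at or before M5 starts Sunday 03:00 → clear.
M2: ends Saturday 08:30 at or before M5 starts Sunday 03:00 → clear.
M3: ends Saturday 23:30 at or before M5 starts Sunday 03:00 → clear.
M4: starts Sunday 07:00 before M5 ends Sunday 17:00, and ends Sunday 12:00 after M5 starts Sunday 03:00 → overlap.
M5 overlaps M4.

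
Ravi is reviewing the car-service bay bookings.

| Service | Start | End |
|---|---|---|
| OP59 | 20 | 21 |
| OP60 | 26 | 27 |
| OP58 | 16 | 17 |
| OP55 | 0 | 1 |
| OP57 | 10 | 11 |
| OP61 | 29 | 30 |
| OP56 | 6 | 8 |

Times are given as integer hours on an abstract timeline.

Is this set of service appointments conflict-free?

Two intervals overlap when each starts before the other ends.
Sorted by start: OP55, OP56, OP57, OP58, OP59, OP60, OP61.
OP56 starts after OP55 ends, so nothing later overlaps OP55 either.
OP57 starts after OP56 ends, so nothing later overlaps OP56 either.
OP58 starts after OP57 ends, so nothing later overlaps OP57 either.
OP59 starts after OP58 ends, so nothing later overlaps OP58 either.
OP60 starts after OP59 ends, so nothing later overlaps OP59 either.
OP61 starts after OP60 ends.
Every pair is clear; the schedule has no overlaps.

Yes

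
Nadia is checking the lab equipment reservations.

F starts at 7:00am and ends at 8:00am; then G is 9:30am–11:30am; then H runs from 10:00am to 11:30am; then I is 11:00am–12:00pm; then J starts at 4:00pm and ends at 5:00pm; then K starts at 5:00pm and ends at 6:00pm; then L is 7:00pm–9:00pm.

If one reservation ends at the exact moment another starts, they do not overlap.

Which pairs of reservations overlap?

G & H, G & I, H & I

Sorted by start: F, G, H, I, J, K, L.
G starts after F ends, so F has no further overlaps.
H starts before G ends → G and H overlap.
I starts before G ends → G and I overlap.
J starts after G ends, so G has no further overlaps.
I starts before H ends → H and I overlap.
J starts after H ends, so H has no further overlaps.
J starts after I ends, so I has no further overlaps.
K starts exactly when J ends (back-to-back, no overlap), so J has no further overlaps.
L starts after K ends.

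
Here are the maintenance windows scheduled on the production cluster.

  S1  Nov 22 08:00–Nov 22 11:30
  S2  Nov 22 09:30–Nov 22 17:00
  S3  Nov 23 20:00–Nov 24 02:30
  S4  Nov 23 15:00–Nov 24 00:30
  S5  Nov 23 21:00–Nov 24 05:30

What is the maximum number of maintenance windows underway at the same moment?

3

Sort all start/end points and keep a running count:
Nov 22 08:00 start S1 → 1
Nov 22 09:30 start S2 → 2
Nov 22 11:30 end S1 → 1
Nov 22 17:00 end S2 → 0
Nov 23 15:00 start S4 → 1
Nov 23 20:00 start S3 → 2
Nov 23 21:00 start S5 → 3
Nov 24 00:30 end S4 → 2
Nov 24 02:30 end S3 → 1
Nov 24 05:30 end S5 → 0
Peak is 3, at Nov 23 21:00 (S3, S4, S5).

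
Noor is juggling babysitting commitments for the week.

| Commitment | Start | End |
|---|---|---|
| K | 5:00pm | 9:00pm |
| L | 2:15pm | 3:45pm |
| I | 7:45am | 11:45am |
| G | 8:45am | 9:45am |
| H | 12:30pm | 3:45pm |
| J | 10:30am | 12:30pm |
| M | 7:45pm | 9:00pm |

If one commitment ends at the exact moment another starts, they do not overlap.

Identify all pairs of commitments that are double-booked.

Sorted by start: I, G, J, H, L, K, M.
G starts before I ends → I and G overlap.
J starts before I ends → I and J overlap.
H starts after I ends, so nothing later overlaps I either.
J starts after G ends, so nothing later overlaps G either.
H starts exactly when J ends (back-to-back, no overlap), so nothing later overlaps J either.
L starts before H ends → H and L overlap.
K starts after H ends, so nothing later overlaps H either.
K starts after L ends, so nothing later overlaps L either.
M starts before K ends → K and M overlap.

G & I, H & L, I & J, K & M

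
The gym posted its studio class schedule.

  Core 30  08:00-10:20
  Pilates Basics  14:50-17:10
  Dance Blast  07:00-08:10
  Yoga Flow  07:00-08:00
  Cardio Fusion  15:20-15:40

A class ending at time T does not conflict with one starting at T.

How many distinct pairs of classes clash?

3

Sorted by start: Dance Blast, Yoga Flow, Core 30, Pilates Basics, Cardio Fusion.
Yoga Flow starts before Dance Blast ends → Dance Blast and Yoga Flow overlap.
Core 30 starts before Dance Blast ends → Dance Blast and Core 30 overlap.
Pilates Basics starts after Dance Blast ends, so nothing later overlaps Dance Blast either.
Core 30 starts exactly when Yoga Flow ends (back-to-back, no overlap), so nothing later overlaps Yoga Flow either.
Pilates Basics starts after Core 30 ends, so nothing later overlaps Core 30 either.
Cardio Fusion starts before Pilates Basics ends → Pilates Basics and Cardio Fusion overlap.
Overlapping pairs: Cardio Fusion & Pilates Basics, Core 30 & Dance Blast, Dance Blast & Yoga Flow — 3 in total.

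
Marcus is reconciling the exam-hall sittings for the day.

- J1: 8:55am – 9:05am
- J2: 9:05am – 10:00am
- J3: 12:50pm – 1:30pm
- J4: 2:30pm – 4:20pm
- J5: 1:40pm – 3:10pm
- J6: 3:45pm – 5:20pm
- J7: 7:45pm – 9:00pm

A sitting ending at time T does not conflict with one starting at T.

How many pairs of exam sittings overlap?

Sorted by start: J1, J2, J3, J5, J4, J6, J7.
J2 starts exactly when J1 ends (back-to-back, no overlap), so nothing later overlaps J1 either.
J3 starts after J2 ends, so nothing later overlaps J2 either.
J5 starts after J3 ends, so nothing later overlaps J3 either.
J4 starts before J5 ends → J5 and J4 overlap.
J6 starts after J5 ends, so nothing later overlaps J5 either.
J6 starts before J4 ends → J4 and J6 overlap.
J7 starts after J4 ends.
J7 starts after J6 ends.
Overlapping pairs: J4 & J5, J4 & J6 — 2 in total.

2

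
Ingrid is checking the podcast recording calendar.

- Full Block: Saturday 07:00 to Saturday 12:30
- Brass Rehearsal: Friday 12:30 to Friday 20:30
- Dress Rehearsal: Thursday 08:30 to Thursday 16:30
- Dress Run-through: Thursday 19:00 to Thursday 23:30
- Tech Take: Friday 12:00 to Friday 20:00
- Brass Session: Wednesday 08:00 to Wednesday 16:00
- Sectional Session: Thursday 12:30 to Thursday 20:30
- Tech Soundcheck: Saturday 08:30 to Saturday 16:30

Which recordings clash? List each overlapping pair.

Sorted by start: Brass Session, Dress Rehearsal, Sectional Session, Dress Run-through, Tech Take, Brass Rehearsal, Full Block, Tech Soundcheck.
Dress Rehearsal starts after Brass Session ends, so Brass Session has no further overlaps.
Sectional Session starts before Dress Rehearsal ends → Dress Rehearsal and Sectional Session overlap.
Dress Run-through starts after Dress Rehearsal ends, so Dress Rehearsal has no further overlaps.
Dress Run-through starts before Sectional Session ends → Sectional Session and Dress Run-through overlap.
Tech Take starts after Sectional Session ends, so Sectional Session has no further overlaps.
Tech Take starts after Dress Run-through ends, so Dress Run-through has no further overlaps.
Brass Rehearsal starts before Tech Take ends → Tech Take and Brass Rehearsal overlap.
Full Block starts after Tech Take ends, so Tech Take has no further overlaps.
Full Block starts after Brass Rehearsal ends, so Brass Rehearsal has no further overlaps.
Tech Soundcheck starts before Full Block ends → Full Block and Tech Soundcheck overlap.

Brass Rehearsal & Tech Take, Dress Rehearsal & Sectional Session, Dress Run-through & Sectional Session, Full Block & Tech Soundcheck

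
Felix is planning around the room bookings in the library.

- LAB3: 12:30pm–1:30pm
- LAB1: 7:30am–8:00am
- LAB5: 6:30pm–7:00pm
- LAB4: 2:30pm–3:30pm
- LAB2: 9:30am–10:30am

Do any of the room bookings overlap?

No

Sorted by start: LAB1, LAB2, LAB3, LAB4, LAB5.
LAB2 starts after LAB1 ends — done with LAB1.
LAB3 starts after LAB2 ends — done with LAB2.
LAB4 starts after LAB3 ends — done with LAB3.
LAB5 starts after LAB4 ends.
Every pair is clear; the schedule has no overlaps.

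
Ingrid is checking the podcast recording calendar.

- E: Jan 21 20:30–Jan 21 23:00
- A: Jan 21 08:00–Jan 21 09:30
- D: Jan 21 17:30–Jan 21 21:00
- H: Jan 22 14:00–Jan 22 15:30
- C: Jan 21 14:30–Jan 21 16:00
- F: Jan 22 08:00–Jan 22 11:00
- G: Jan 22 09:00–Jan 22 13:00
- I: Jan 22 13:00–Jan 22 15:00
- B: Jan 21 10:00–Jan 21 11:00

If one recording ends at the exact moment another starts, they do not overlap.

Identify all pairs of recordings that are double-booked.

D & E, F & G, H & I

Sorted by start: A, B, C, D, E, F, G, I, H.
B starts after A ends — done with A.
C starts after B ends — done with B.
D starts after C ends — done with C.
E starts before D ends → D and E overlap.
F starts after D ends — done with D.
F starts after E ends — done with E.
G starts before F ends → F and G overlap.
I starts after F ends — done with F.
I starts exactly when G ends (back-to-back, no overlap) — done with G.
H starts before I ends → I and H overlap.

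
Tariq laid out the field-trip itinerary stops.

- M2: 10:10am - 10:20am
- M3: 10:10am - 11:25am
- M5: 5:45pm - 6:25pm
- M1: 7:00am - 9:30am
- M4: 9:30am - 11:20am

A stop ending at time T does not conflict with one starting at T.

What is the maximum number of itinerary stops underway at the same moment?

3

Sweep the timeline, counting +1 at each start and −1 at each end (ends before starts at a tie):
7:00am start M1 → 1
9:30am end M1 → 0
9:30am start M4 → 1
10:10am start M2 → 2
10:10am start M3 → 3
10:20am end M2 → 2
11:20am end M4 → 1
11:25am end M3 → 0
5:45pm start M5 → 1
6:25pm end M5 → 0
Peak is 3, at 10:10am (M2, M3, M4).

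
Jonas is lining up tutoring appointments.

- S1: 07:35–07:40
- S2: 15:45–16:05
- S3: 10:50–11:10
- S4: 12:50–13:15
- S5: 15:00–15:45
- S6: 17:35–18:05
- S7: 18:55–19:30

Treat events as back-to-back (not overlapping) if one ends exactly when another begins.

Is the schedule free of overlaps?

Yes

Two intervals overlap when each starts before the other ends.
Sorted by start: S1, S3, S4, S5, S2, S6, S7.
S3 starts after S1 ends, so S1 has no further overlaps.
S4 starts after S3 ends, so S3 has no further overlaps.
S5 starts after S4 ends, so S4 has no further overlaps.
S2 starts exactly when S5 ends (back-to-back, no overlap), so S5 has no further overlaps.
S6 starts after S2 ends, so S2 has no further overlaps.
S7 starts after S6 ends.
Every pair is clear; the schedule has no overlaps.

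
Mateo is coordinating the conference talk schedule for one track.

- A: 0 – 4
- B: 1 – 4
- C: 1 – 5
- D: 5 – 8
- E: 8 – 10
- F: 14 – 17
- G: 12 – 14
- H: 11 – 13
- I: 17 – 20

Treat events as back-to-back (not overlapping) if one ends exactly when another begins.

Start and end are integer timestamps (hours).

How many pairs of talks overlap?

4

Sorted by start: A, B, C, D, E, H, G, F, I.
B starts before A ends → A and B overlap.
C starts before A ends → A and C overlap.
D starts after A ends, so nothing later overlaps A either.
C starts before B ends → B and C overlap.
D starts after B ends, so nothing later overlaps B either.
D starts exactly when C ends (back-to-back, no overlap), so nothing later overlaps C either.
E starts exactly when D ends (back-to-back, no overlap), so nothing later overlaps D either.
H starts after E ends, so nothing later overlaps E either.
G starts before H ends → H and G overlap.
F starts after H ends, so nothing later overlaps H either.
F starts exactly when G ends (back-to-back, no overlap), so nothing later overlaps G either.
I starts exactly when F ends (back-to-back, no overlap).
Overlapping pairs: A & B, A & C, B & C, G & H — 4 in total.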